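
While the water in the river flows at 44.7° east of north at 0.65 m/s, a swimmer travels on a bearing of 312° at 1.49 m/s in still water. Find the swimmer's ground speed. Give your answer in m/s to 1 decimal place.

1.6 m/s

Taking east as x and north as y: velocity relative to the water = (-1.107, 0.997) m/s; the water relative to ground = (0.457, 0.462) m/s.
Velocity relative to ground = (-1.107, 0.997) + (0.457, 0.462) = (-0.650, 1.459) m/s.
Speed = |(-0.650, 1.459)| = 1.597 m/s.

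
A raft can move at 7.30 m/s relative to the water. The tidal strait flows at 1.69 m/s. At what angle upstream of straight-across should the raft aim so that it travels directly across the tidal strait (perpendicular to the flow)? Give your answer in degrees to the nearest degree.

To cancel the current, the upstream component of the raft's velocity must equal the flow: 7.30 sin θ = 1.69.
sin θ = 1.69 / 7.30 = 0.2315.
θ = arcsin(0.2315) = 13.386°.

13°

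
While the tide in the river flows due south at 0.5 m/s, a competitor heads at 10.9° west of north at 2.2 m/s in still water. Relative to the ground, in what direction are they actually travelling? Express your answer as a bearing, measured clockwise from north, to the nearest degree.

346°

Taking east as x and north as y: velocity relative to the water = (-0.416, 2.160) m/s; the water relative to ground = (0.000, -0.500) m/s.
Velocity relative to ground = (-0.416, 2.160) + (0.000, -0.500) = (-0.416, 1.660) m/s.
Bearing = atan2(-0.42, 1.66) = 345.93° clockwise from north.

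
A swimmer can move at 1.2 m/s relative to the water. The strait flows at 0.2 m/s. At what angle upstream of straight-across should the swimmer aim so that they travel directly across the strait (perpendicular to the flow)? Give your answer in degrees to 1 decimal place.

9.6°

To cancel the current, the upstream component of the swimmer's velocity must equal the flow: 1.2 sin θ = 0.2.
sin θ = 0.2 / 1.2 = 0.1667.
θ = arcsin(0.1667) = 9.594°.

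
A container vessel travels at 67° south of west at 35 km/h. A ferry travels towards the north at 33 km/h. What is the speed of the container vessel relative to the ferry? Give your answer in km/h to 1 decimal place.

Taking east as x and north as y: container vessel velocity = (-13.676, -32.218) km/h; ferry velocity = (0.000, 33.000) km/h.
Velocity of container vessel relative to ferry = (-13.676, -32.218) − (0.000, 33.000) = (-13.676, -65.218) km/h.
Magnitude = |(-13.676, -65.218)| = 66.636 km/h.

66.6 km/h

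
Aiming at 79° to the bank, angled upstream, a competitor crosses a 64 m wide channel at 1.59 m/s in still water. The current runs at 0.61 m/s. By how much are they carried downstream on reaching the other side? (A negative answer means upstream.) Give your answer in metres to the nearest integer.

13 m

Perpendicular speed = 1.561 m/s; crossing time = 64 / 1.561 = 41.005 s.
Net downstream speed = 0.307 m/s.
Drift = 0.307 × 41.005 = 12.573 m (downstream).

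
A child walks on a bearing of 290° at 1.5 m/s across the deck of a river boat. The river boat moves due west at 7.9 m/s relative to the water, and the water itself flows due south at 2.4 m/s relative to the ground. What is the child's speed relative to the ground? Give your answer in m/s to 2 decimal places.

In east/north components (m/s): child relative to river boat = (-1.410, 0.513); river boat relative to water = (-7.900, 0.000); water relative to ground = (0.000, -2.400).
Sum = (-9.310, -1.887) m/s.
Speed = |(-9.310, -1.887)| = 9.499 m/s.

9.50 m/s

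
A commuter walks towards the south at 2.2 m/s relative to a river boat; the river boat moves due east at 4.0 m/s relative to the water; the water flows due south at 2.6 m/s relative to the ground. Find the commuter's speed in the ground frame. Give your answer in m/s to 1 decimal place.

In east/north components (m/s): commuter relative to river boat = (0.000, -2.200); river boat relative to water = (4.000, 0.000); water relative to ground = (0.000, -2.600).
Sum = (4.000, -4.800) m/s.
Speed = |(4.000, -4.800)| = 6.248 m/s.

6.2 m/s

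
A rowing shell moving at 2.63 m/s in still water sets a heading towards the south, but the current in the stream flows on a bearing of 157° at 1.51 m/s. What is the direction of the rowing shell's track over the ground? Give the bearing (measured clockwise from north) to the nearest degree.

172°

Taking east as x and north as y: velocity relative to the water = (0.000, -2.630) m/s; the water relative to ground = (0.590, -1.390) m/s.
Velocity relative to ground = (0.000, -2.630) + (0.590, -1.390) = (0.590, -4.020) m/s.
Bearing = atan2(0.59, -4.02) = 171.65° clockwise from north.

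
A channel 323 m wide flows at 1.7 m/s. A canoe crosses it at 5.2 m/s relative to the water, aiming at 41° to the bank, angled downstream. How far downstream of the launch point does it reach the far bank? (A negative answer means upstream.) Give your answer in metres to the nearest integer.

Perpendicular speed = 3.412 m/s; crossing time = 323 / 3.412 = 94.680 s.
Net downstream speed = 5.624 m/s.
Drift = 5.624 × 94.680 = 532.524 m (downstream).

533 m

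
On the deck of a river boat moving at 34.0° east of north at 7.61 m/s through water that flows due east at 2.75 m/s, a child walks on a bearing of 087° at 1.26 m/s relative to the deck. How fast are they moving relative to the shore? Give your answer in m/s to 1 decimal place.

In east/north components (m/s): child relative to river boat = (1.258, 0.066); river boat relative to water = (4.255, 6.309); water relative to ground = (2.750, 0.000).
Sum = (8.264, 6.375) m/s.
Speed = |(8.264, 6.375)| = 10.437 m/s.

10.4 m/s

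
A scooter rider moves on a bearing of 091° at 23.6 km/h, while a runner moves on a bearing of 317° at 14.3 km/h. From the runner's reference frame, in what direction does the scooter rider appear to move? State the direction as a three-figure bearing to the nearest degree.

Taking east as x and north as y: scooter rider velocity = (23.596, -0.412) km/h; runner velocity = (-9.753, 10.458) km/h.
Velocity of scooter rider relative to runner = (23.596, -0.412) − (-9.753, 10.458) = (33.349, -10.870) km/h.
Bearing = atan2(33.35, -10.87) = 108.05° clockwise from north.

108°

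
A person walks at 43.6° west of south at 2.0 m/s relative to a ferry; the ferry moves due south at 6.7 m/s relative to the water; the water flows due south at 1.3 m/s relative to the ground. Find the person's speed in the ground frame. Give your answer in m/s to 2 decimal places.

9.55 m/s

In east/north components (m/s): person relative to ferry = (-1.379, -1.448); ferry relative to water = (0.000, -6.700); water relative to ground = (0.000, -1.300).
Sum = (-1.379, -9.448) m/s.
Speed = |(-1.379, -9.448)| = 9.548 m/s.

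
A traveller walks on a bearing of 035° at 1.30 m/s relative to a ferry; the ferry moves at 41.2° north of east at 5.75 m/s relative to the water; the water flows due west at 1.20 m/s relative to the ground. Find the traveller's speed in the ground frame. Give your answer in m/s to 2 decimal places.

6.21 m/s

In east/north components (m/s): traveller relative to ferry = (0.746, 1.065); ferry relative to water = (4.326, 3.787); water relative to ground = (-1.200, 0.000).
Sum = (3.872, 4.852) m/s.
Speed = |(3.872, 4.852)| = 6.208 m/s.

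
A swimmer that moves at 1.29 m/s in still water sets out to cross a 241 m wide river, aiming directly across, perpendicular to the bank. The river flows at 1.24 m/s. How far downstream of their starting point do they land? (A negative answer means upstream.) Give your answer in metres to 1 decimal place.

231.7 m

Perpendicular speed = 1.290 m/s; crossing time = 241 / 1.290 = 186.822 s.
Net downstream speed = 1.240 m/s.
Drift = 1.240 × 186.822 = 231.659 m (downstream).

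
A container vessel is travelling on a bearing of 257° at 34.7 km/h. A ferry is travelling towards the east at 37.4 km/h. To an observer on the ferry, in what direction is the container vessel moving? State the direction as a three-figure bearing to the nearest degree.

Taking east as x and north as y: container vessel velocity = (-33.811, -7.806) km/h; ferry velocity = (37.400, 0.000) km/h.
Velocity of container vessel relative to ferry = (-33.811, -7.806) − (37.400, 0.000) = (-71.211, -7.806) km/h.
Bearing = atan2(-71.21, -7.81) = 263.74° clockwise from north.

264°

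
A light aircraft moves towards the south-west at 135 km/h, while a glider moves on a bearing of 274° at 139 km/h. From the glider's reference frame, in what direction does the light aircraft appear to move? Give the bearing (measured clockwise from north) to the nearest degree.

158°

Taking east as x and north as y: light aircraft velocity = (-95.459, -95.459) km/h; glider velocity = (-138.661, 9.696) km/h.
Velocity of light aircraft relative to glider = (-95.459, -95.459) − (-138.661, 9.696) = (43.202, -105.156) km/h.
Bearing = atan2(43.20, -105.16) = 157.67° clockwise from north.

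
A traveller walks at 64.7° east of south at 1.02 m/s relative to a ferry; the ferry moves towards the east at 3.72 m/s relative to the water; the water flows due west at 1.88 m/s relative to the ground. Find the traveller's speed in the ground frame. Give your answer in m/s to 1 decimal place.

2.8 m/s

In east/north components (m/s): traveller relative to ferry = (0.922, -0.436); ferry relative to water = (3.720, 0.000); water relative to ground = (-1.880, 0.000).
Sum = (2.762, -0.436) m/s.
Speed = |(2.762, -0.436)| = 2.796 m/s.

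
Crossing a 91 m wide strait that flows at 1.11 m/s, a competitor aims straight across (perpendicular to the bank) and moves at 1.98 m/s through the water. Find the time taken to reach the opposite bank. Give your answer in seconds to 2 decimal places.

45.96 s

The component of the competitor's velocity perpendicular to the bank is 1.98 m/s.
Only the cross-stream component determines the crossing time; the current contributes nothing perpendicular to the bank.
Time = 91 / 1.980 = 45.960 s.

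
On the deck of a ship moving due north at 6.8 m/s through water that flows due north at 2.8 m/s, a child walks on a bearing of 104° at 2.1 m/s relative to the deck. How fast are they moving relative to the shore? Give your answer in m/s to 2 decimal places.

9.32 m/s

In east/north components (m/s): child relative to ship = (2.038, -0.508); ship relative to water = (0.000, 6.800); water relative to ground = (0.000, 2.800).
Sum = (2.038, 9.092) m/s.
Speed = |(2.038, 9.092)| = 9.317 m/s.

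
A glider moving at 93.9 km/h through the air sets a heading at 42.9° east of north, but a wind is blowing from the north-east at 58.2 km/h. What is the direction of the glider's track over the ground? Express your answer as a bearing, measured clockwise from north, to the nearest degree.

039°

Taking east as x and north as y: velocity relative to the air = (63.920, 68.786) km/h; the air relative to ground = (-41.154, -41.154) km/h.
Velocity relative to ground = (63.920, 68.786) + (-41.154, -41.154) = (22.766, 27.632) km/h.
Bearing = atan2(22.77, 27.63) = 39.49° clockwise from north.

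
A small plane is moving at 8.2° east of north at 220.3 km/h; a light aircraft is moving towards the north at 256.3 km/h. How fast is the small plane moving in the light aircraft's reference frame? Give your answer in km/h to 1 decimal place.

Taking east as x and north as y: small plane velocity = (31.421, 218.048) km/h; light aircraft velocity = (0.000, 256.300) km/h.
Velocity of small plane relative to light aircraft = (31.421, 218.048) − (0.000, 256.300) = (31.421, -38.252) km/h.
Magnitude = |(31.421, -38.252)| = 49.503 km/h.

49.5 km/h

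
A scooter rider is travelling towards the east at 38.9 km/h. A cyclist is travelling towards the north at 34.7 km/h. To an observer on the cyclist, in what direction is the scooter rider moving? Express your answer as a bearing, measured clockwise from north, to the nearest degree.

Taking east as x and north as y: scooter rider velocity = (38.900, 0.000) km/h; cyclist velocity = (0.000, 34.700) km/h.
Velocity of scooter rider relative to cyclist = (38.900, 0.000) − (0.000, 34.700) = (38.900, -34.700) km/h.
Bearing = atan2(38.90, -34.70) = 131.73° clockwise from north.

132°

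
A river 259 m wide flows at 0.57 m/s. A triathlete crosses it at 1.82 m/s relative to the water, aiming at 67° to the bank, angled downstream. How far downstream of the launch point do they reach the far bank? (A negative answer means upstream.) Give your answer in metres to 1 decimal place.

198.1 m

Perpendicular speed = 1.675 m/s; crossing time = 259 / 1.675 = 154.597 s.
Net downstream speed = 1.281 m/s.
Drift = 1.281 × 154.597 = 198.060 m (downstream).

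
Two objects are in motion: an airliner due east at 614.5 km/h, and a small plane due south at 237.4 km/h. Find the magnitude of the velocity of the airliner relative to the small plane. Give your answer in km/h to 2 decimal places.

658.76 km/h

Taking east as x and north as y: airliner velocity = (614.500, 0.000) km/h; small plane velocity = (0.000, -237.400) km/h.
Velocity of airliner relative to small plane = (614.500, 0.000) − (0.000, -237.400) = (614.500, 237.400) km/h.
Magnitude = |(614.500, 237.400)| = 658.763 km/h.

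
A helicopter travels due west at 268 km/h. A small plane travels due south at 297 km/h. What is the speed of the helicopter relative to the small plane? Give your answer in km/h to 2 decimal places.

Taking east as x and north as y: helicopter velocity = (-268.000, 0.000) km/h; small plane velocity = (0.000, -297.000) km/h.
Velocity of helicopter relative to small plane = (-268.000, 0.000) − (0.000, -297.000) = (-268.000, 297.000) km/h.
Magnitude = |(-268.000, 297.000)| = 400.041 km/h.

400.04 km/h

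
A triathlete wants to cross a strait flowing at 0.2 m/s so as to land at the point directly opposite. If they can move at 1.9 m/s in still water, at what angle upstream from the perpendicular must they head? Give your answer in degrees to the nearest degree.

6°

To cancel the current, the upstream component of the triathlete's velocity must equal the flow: 1.9 sin θ = 0.2.
sin θ = 0.2 / 1.9 = 0.1053.
θ = arcsin(0.1053) = 6.042°.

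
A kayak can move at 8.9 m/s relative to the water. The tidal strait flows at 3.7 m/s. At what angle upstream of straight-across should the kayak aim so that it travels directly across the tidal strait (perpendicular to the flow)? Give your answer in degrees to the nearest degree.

25°

To cancel the current, the upstream component of the kayak's velocity must equal the flow: 8.9 sin θ = 3.7.
sin θ = 3.7 / 8.9 = 0.4157.
θ = arcsin(0.4157) = 24.565°.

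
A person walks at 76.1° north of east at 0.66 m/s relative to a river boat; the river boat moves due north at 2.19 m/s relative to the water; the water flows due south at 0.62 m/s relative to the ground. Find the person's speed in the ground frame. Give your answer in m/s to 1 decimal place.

In east/north components (m/s): person relative to river boat = (0.159, 0.641); river boat relative to water = (0.000, 2.190); water relative to ground = (0.000, -0.620).
Sum = (0.159, 2.211) m/s.
Speed = |(0.159, 2.211)| = 2.216 m/s.

2.2 m/s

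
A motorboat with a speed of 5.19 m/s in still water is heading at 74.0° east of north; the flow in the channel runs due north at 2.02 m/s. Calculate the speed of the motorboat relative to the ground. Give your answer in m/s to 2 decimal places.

6.07 m/s

Taking east as x and north as y: velocity relative to the water = (4.989, 1.431) m/s; the water relative to ground = (0.000, 2.020) m/s.
Velocity relative to ground = (4.989, 1.431) + (0.000, 2.020) = (4.989, 3.451) m/s.
Speed = |(4.989, 3.451)| = 6.066 m/s.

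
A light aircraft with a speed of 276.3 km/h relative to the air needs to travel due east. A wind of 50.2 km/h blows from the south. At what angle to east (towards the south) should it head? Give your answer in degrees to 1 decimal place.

10.5°

The wind pushes perpendicular to the desired track; the heading must have a component into the wind equal to 50.2 km/h: 276.3 sin θ = 50.2.
sin θ = 0.1817, so θ = 10.468°.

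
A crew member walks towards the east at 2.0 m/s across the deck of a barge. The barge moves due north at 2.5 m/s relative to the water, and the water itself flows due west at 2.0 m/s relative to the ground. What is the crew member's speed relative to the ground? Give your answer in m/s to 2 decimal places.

2.50 m/s

In east/north components (m/s): crew member relative to barge = (2.000, 0.000); barge relative to water = (0.000, 2.500); water relative to ground = (-2.000, 0.000).
Sum = (0.000, 2.500) m/s.
Speed = |(0.000, 2.500)| = 2.500 m/s.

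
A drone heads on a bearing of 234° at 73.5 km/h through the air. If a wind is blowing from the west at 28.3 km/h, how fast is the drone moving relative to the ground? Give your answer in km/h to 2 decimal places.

53.27 km/h

Taking east as x and north as y: velocity relative to the air = (-59.463, -43.202) km/h; the air relative to ground = (28.300, 0.000) km/h.
Velocity relative to ground = (-59.463, -43.202) + (28.300, 0.000) = (-31.163, -43.202) km/h.
Speed = |(-31.163, -43.202)| = 53.269 km/h.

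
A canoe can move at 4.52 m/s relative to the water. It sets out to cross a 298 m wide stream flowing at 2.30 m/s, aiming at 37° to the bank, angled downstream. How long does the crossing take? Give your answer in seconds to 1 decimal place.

109.6 s

The component of the canoe's velocity perpendicular to the bank is 4.52 × sin 37° = 2.720 m/s.
The current is parallel to the bank, so it does not affect the crossing time.
Time = 298 / 2.720 = 109.551 s.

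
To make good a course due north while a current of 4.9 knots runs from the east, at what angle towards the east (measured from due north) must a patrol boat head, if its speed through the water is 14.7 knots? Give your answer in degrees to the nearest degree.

The current pushes perpendicular to the desired track; the heading must have a component into the current equal to 4.9 knots: 14.7 sin θ = 4.9.
sin θ = 0.3333, so θ = 19.471°.

19°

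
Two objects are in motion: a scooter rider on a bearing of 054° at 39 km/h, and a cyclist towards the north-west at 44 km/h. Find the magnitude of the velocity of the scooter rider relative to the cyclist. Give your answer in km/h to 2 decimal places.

Taking east as x and north as y: scooter rider velocity = (31.552, 22.924) km/h; cyclist velocity = (-31.113, 31.113) km/h.
Velocity of scooter rider relative to cyclist = (31.552, 22.924) − (-31.113, 31.113) = (62.664, -8.189) km/h.
Magnitude = |(62.664, -8.189)| = 63.197 km/h.

63.20 km/h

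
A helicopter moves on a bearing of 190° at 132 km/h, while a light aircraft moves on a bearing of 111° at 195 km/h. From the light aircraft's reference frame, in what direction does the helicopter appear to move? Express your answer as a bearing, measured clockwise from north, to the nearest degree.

Taking east as x and north as y: helicopter velocity = (-22.922, -129.995) km/h; light aircraft velocity = (182.048, -69.882) km/h.
Velocity of helicopter relative to light aircraft = (-22.922, -129.995) − (182.048, -69.882) = (-204.970, -60.113) km/h.
Bearing = atan2(-204.97, -60.11) = 253.65° clockwise from north.

254°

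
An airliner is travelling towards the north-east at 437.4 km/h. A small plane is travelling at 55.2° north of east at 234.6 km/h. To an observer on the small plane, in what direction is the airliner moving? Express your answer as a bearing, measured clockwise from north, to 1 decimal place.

Taking east as x and north as y: airliner velocity = (309.289, 309.289) km/h; small plane velocity = (133.889, 192.642) km/h.
Velocity of airliner relative to small plane = (309.289, 309.289) − (133.889, 192.642) = (175.399, 116.647) km/h.
Bearing = atan2(175.40, 116.65) = 56.37° clockwise from north.

056.4°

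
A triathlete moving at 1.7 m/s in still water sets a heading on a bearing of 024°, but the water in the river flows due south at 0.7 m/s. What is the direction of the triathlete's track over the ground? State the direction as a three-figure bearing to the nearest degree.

Taking east as x and north as y: velocity relative to the water = (0.691, 1.553) m/s; the water relative to ground = (0.000, -0.700) m/s.
Velocity relative to ground = (0.691, 1.553) + (0.000, -0.700) = (0.691, 0.853) m/s.
Bearing = atan2(0.69, 0.85) = 39.03° clockwise from north.

039°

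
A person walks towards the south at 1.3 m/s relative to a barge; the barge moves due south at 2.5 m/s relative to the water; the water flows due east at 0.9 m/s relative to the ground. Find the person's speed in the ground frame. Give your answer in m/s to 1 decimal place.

3.9 m/s

In east/north components (m/s): person relative to barge = (0.000, -1.300); barge relative to water = (0.000, -2.500); water relative to ground = (0.900, 0.000).
Sum = (0.900, -3.800) m/s.
Speed = |(0.900, -3.800)| = 3.905 m/s.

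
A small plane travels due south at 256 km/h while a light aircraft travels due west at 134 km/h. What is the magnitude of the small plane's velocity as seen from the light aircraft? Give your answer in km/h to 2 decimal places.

288.95 km/h

Taking east as x and north as y: small plane velocity = (0.000, -256.000) km/h; light aircraft velocity = (-134.000, 0.000) km/h.
Velocity of small plane relative to light aircraft = (0.000, -256.000) − (-134.000, 0.000) = (134.000, -256.000) km/h.
Magnitude = |(134.000, -256.000)| = 288.950 km/h.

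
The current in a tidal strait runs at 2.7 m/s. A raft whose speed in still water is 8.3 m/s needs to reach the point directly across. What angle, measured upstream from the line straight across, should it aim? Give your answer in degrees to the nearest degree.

19°

To cancel the current, the upstream component of the raft's velocity must equal the flow: 8.3 sin θ = 2.7.
sin θ = 2.7 / 8.3 = 0.3253.
θ = arcsin(0.3253) = 18.984°.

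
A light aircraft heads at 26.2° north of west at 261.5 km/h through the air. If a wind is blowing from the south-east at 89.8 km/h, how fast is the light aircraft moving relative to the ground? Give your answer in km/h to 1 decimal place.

347.7 km/h

Taking east as x and north as y: velocity relative to the air = (-234.633, 115.454) km/h; the air relative to ground = (-63.498, 63.498) km/h.
Velocity relative to ground = (-234.633, 115.454) + (-63.498, 63.498) = (-298.131, 178.952) km/h.
Speed = |(-298.131, 178.952)| = 347.715 km/h.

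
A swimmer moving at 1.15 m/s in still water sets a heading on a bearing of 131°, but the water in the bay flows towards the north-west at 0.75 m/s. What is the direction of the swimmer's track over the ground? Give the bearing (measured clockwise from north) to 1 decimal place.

123.6°

Taking east as x and north as y: velocity relative to the water = (0.868, -0.754) m/s; the water relative to ground = (-0.530, 0.530) m/s.
Velocity relative to ground = (0.868, -0.754) + (-0.530, 0.530) = (0.338, -0.224) m/s.
Bearing = atan2(0.34, -0.22) = 123.58° clockwise from north.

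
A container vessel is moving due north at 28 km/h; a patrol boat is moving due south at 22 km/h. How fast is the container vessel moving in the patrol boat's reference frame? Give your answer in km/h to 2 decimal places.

Taking east as x and north as y: container vessel velocity = (0.000, 28.000) km/h; patrol boat velocity = (0.000, -22.000) km/h.
Velocity of container vessel relative to patrol boat = (0.000, 28.000) − (0.000, -22.000) = (0.000, 50.000) km/h.
Magnitude = |(0.000, 50.000)| = 50.000 km/h.

50.00 km/h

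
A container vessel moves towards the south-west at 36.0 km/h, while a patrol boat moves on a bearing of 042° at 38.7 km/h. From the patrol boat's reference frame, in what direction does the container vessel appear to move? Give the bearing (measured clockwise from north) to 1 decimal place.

Taking east as x and north as y: container vessel velocity = (-25.456, -25.456) km/h; patrol boat velocity = (25.895, 28.760) km/h.
Velocity of container vessel relative to patrol boat = (-25.456, -25.456) − (25.895, 28.760) = (-51.351, -54.216) km/h.
Bearing = atan2(-51.35, -54.22) = 223.45° clockwise from north.

223.4°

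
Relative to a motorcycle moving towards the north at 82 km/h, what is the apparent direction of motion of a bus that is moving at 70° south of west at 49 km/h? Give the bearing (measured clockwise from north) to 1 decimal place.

Taking east as x and north as y: bus velocity = (-16.759, -46.045) km/h; motorcycle velocity = (0.000, 82.000) km/h.
Velocity of bus relative to motorcycle = (-16.759, -46.045) − (0.000, 82.000) = (-16.759, -128.045) km/h.
Bearing = atan2(-16.76, -128.04) = 187.46° clockwise from north.

187.5°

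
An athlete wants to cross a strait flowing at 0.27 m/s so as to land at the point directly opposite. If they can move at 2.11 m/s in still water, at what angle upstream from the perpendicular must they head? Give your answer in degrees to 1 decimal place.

To cancel the current, the upstream component of the athlete's velocity must equal the flow: 2.11 sin θ = 0.27.
sin θ = 0.27 / 2.11 = 0.1280.
θ = arcsin(0.1280) = 7.352°.

7.4°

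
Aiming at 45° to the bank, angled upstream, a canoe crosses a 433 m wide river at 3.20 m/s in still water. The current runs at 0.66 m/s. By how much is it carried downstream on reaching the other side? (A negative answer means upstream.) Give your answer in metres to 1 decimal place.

Perpendicular speed = 2.263 m/s; crossing time = 433 / 2.263 = 191.361 s.
Net downstream speed = -1.603 m/s.
Drift = -1.603 × 191.361 = -306.702 m (upstream).

-306.7 m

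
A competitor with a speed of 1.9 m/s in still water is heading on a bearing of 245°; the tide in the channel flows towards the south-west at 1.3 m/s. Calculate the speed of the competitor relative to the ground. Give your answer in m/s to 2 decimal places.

3.15 m/s

Taking east as x and north as y: velocity relative to the water = (-1.722, -0.803) m/s; the water relative to ground = (-0.919, -0.919) m/s.
Velocity relative to ground = (-1.722, -0.803) + (-0.919, -0.919) = (-2.641, -1.722) m/s.
Speed = |(-2.641, -1.722)| = 3.153 m/s.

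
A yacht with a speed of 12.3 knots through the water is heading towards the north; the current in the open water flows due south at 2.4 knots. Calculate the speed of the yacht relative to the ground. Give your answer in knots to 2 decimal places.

Taking east as x and north as y: velocity relative to the water = (0.000, 12.300) knots; the water relative to ground = (0.000, -2.400) knots.
Velocity relative to ground = (0.000, 12.300) + (0.000, -2.400) = (0.000, 9.900) knots.
Speed = |(0.000, 9.900)| = 9.900 knots.

9.90 knots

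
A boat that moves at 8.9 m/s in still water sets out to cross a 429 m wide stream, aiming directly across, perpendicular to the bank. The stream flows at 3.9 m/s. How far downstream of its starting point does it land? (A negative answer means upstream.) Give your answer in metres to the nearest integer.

188 m

Perpendicular speed = 8.900 m/s; crossing time = 429 / 8.900 = 48.202 s.
Net downstream speed = 3.900 m/s.
Drift = 3.900 × 48.202 = 187.989 m (downstream).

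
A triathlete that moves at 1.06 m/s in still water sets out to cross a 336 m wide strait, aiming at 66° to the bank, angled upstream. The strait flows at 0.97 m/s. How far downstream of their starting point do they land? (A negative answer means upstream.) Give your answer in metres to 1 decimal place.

Perpendicular speed = 0.968 m/s; crossing time = 336 / 0.968 = 346.979 s.
Net downstream speed = 0.539 m/s.
Drift = 0.539 × 346.979 = 186.973 m (downstream).

187.0 m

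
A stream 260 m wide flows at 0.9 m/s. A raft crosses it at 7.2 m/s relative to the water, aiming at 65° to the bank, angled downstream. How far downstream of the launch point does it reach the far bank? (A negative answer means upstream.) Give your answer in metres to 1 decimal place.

Perpendicular speed = 6.525 m/s; crossing time = 260 / 6.525 = 39.844 s.
Net downstream speed = 3.943 m/s.
Drift = 3.943 × 39.844 = 157.100 m (downstream).

157.1 m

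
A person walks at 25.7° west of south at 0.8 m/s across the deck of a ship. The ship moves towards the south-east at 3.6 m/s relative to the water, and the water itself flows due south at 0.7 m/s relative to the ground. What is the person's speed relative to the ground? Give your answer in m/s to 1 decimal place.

4.5 m/s

In east/north components (m/s): person relative to ship = (-0.347, -0.721); ship relative to water = (2.546, -2.546); water relative to ground = (0.000, -0.700).
Sum = (2.199, -3.966) m/s.
Speed = |(2.199, -3.966)| = 4.535 m/s.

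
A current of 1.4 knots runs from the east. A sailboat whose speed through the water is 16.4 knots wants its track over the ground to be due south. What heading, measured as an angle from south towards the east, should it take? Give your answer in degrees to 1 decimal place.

The current pushes perpendicular to the desired track; the heading must have a component into the current equal to 1.4 knots: 16.4 sin θ = 1.4.
sin θ = 0.0854, so θ = 4.897°.

4.9°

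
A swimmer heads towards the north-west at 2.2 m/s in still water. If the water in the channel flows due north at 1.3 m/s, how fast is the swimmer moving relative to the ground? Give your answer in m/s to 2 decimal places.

3.25 m/s

Taking east as x and north as y: velocity relative to the water = (-1.556, 1.556) m/s; the water relative to ground = (0.000, 1.300) m/s.
Velocity relative to ground = (-1.556, 1.556) + (0.000, 1.300) = (-1.556, 2.856) m/s.
Speed = |(-1.556, 2.856)| = 3.252 m/s.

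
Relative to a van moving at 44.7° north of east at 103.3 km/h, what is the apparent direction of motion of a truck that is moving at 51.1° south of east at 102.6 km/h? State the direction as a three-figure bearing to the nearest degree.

183°

Taking east as x and north as y: truck velocity = (64.429, -79.848) km/h; van velocity = (73.426, 72.661) km/h.
Velocity of truck relative to van = (64.429, -79.848) − (73.426, 72.661) = (-8.997, -152.508) km/h.
Bearing = atan2(-9.00, -152.51) = 183.38° clockwise from north.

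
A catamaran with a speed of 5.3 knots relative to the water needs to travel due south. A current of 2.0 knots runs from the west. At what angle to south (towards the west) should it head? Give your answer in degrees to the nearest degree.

The current pushes perpendicular to the desired track; the heading must have a component into the current equal to 2.0 knots: 5.3 sin θ = 2.0.
sin θ = 0.3774, so θ = 22.170°.

22°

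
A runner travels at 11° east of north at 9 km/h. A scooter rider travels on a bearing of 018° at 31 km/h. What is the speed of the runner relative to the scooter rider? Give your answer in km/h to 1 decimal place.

Taking east as x and north as y: runner velocity = (1.717, 8.835) km/h; scooter rider velocity = (9.580, 29.483) km/h.
Velocity of runner relative to scooter rider = (1.717, 8.835) − (9.580, 29.483) = (-7.862, -20.648) km/h.
Magnitude = |(-7.862, -20.648)| = 22.094 km/h.

22.1 km/h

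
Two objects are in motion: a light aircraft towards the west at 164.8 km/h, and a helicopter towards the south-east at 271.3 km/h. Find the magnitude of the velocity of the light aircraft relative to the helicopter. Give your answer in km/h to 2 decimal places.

Taking east as x and north as y: light aircraft velocity = (-164.800, 0.000) km/h; helicopter velocity = (191.838, -191.838) km/h.
Velocity of light aircraft relative to helicopter = (-164.800, 0.000) − (191.838, -191.838) = (-356.638, 191.838) km/h.
Magnitude = |(-356.638, 191.838)| = 404.960 km/h.

404.96 km/h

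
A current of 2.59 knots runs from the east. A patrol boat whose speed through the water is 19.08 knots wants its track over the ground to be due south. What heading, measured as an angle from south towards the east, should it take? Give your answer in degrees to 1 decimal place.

7.8°

The current pushes perpendicular to the desired track; the heading must have a component into the current equal to 2.59 knots: 19.08 sin θ = 2.59.
sin θ = 0.1357, so θ = 7.802°.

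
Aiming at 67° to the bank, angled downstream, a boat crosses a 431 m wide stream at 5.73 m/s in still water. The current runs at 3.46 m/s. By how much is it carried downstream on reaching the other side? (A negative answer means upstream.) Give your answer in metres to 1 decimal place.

Perpendicular speed = 5.274 m/s; crossing time = 431 / 5.274 = 81.714 s.
Net downstream speed = 5.699 m/s.
Drift = 5.699 × 81.714 = 465.679 m (downstream).

465.7 m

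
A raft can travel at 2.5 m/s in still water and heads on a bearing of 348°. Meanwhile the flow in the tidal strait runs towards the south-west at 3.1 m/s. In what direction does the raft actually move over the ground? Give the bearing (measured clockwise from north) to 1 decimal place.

Taking east as x and north as y: velocity relative to the water = (-0.520, 2.445) m/s; the water relative to ground = (-2.192, -2.192) m/s.
Velocity relative to ground = (-0.520, 2.445) + (-2.192, -2.192) = (-2.712, 0.253) m/s.
Bearing = atan2(-2.71, 0.25) = 275.34° clockwise from north.

275.3°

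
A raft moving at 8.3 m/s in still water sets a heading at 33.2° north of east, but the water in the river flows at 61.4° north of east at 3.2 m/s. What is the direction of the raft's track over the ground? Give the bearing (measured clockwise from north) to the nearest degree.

Taking east as x and north as y: velocity relative to the water = (6.945, 4.545) m/s; the water relative to ground = (1.532, 2.810) m/s.
Velocity relative to ground = (6.945, 4.545) + (1.532, 2.810) = (8.477, 7.354) m/s.
Bearing = atan2(8.48, 7.35) = 49.06° clockwise from north.

049°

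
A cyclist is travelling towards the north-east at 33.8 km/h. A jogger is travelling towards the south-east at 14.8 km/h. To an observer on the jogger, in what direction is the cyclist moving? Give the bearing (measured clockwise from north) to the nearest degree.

Taking east as x and north as y: cyclist velocity = (23.900, 23.900) km/h; jogger velocity = (10.465, -10.465) km/h.
Velocity of cyclist relative to jogger = (23.900, 23.900) − (10.465, -10.465) = (13.435, 34.365) km/h.
Bearing = atan2(13.44, 34.37) = 21.35° clockwise from north.

021°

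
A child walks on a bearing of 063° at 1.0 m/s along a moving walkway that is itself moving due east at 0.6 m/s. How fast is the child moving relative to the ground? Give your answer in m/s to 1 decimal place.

Taking east as x and north as y: moving walkway velocity = (0.600, 0.000) m/s; child velocity relative to moving walkway = (0.891, 0.454) m/s.
Velocity relative to ground = (0.600, 0.000) + (0.891, 0.454) = (1.491, 0.454) m/s.
Speed = |(1.491, 0.454)| = 1.559 m/s.

1.6 m/s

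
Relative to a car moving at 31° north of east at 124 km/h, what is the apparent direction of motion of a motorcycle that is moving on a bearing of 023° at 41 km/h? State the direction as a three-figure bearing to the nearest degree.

Taking east as x and north as y: motorcycle velocity = (16.020, 37.741) km/h; car velocity = (106.289, 63.865) km/h.
Velocity of motorcycle relative to car = (16.020, 37.741) − (106.289, 63.865) = (-90.269, -26.124) km/h.
Bearing = atan2(-90.27, -26.12) = 253.86° clockwise from north.

254°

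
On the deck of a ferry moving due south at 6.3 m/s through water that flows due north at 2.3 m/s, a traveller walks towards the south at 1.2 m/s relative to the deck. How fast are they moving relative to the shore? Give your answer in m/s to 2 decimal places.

5.20 m/s

In east/north components (m/s): traveller relative to ferry = (0.000, -1.200); ferry relative to water = (0.000, -6.300); water relative to ground = (0.000, 2.300).
Sum = (0.000, -5.200) m/s.
Speed = |(0.000, -5.200)| = 5.200 m/s.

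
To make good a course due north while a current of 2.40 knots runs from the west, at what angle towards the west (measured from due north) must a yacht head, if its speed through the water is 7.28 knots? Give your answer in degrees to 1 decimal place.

The current pushes perpendicular to the desired track; the heading must have a component into the current equal to 2.40 knots: 7.28 sin θ = 2.40.
sin θ = 0.3297, so θ = 19.249°.

19.2°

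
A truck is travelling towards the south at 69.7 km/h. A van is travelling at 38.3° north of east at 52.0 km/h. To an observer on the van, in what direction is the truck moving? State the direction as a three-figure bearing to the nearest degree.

202°

Taking east as x and north as y: truck velocity = (0.000, -69.700) km/h; van velocity = (40.808, 32.229) km/h.
Velocity of truck relative to van = (0.000, -69.700) − (40.808, 32.229) = (-40.808, -101.929) km/h.
Bearing = atan2(-40.81, -101.93) = 201.82° clockwise from north.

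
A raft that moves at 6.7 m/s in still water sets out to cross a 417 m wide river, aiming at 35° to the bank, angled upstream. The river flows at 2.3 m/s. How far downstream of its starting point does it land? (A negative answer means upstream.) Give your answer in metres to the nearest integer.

Perpendicular speed = 3.843 m/s; crossing time = 417 / 3.843 = 108.510 s.
Net downstream speed = -3.188 m/s.
Drift = -3.188 × 108.510 = -345.965 m (upstream).

-346 m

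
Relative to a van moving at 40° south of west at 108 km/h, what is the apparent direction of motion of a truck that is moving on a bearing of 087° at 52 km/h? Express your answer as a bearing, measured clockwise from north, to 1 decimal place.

061.8°

Taking east as x and north as y: truck velocity = (51.929, 2.721) km/h; van velocity = (-82.733, -69.421) km/h.
Velocity of truck relative to van = (51.929, 2.721) − (-82.733, -69.421) = (134.662, 72.143) km/h.
Bearing = atan2(134.66, 72.14) = 61.82° clockwise from north.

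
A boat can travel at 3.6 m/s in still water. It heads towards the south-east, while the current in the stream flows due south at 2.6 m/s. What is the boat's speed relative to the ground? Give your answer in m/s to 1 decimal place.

5.7 m/s

Taking east as x and north as y: velocity relative to the water = (2.546, -2.546) m/s; the water relative to ground = (0.000, -2.600) m/s.
Velocity relative to ground = (2.546, -2.546) + (0.000, -2.600) = (2.546, -5.146) m/s.
Speed = |(2.546, -5.146)| = 5.741 m/s.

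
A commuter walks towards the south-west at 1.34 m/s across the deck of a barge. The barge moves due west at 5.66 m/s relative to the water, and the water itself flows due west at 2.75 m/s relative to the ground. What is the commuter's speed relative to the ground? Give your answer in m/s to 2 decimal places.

9.41 m/s

In east/north components (m/s): commuter relative to barge = (-0.948, -0.948); barge relative to water = (-5.660, 0.000); water relative to ground = (-2.750, 0.000).
Sum = (-9.358, -0.948) m/s.
Speed = |(-9.358, -0.948)| = 9.405 m/s.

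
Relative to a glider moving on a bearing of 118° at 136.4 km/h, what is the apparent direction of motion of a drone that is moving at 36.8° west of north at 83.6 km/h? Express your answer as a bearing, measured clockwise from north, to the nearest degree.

Taking east as x and north as y: drone velocity = (-50.078, 66.941) km/h; glider velocity = (120.434, -64.036) km/h.
Velocity of drone relative to glider = (-50.078, 66.941) − (120.434, -64.036) = (-170.512, 130.977) km/h.
Bearing = atan2(-170.51, 130.98) = 307.53° clockwise from north.

308°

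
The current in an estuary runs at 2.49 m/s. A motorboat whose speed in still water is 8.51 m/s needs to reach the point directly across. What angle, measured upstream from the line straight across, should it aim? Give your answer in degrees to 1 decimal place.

17.0°

To cancel the current, the upstream component of the motorboat's velocity must equal the flow: 8.51 sin θ = 2.49.
sin θ = 2.49 / 8.51 = 0.2926.
θ = arcsin(0.2926) = 17.013°.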